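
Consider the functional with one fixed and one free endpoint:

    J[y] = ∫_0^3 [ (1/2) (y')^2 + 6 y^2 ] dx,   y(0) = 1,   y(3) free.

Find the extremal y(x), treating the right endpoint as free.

The Lagrangian L = (1/2) (y')^2 + 6 y^2 gives
    ∂L/∂y = 12 y,   ∂L/∂y' = y'.
Euler-Lagrange: y'' − 12 y = 0.
With k = sqrt(12), the general solution is
    y(x) = A cosh(sqrt(12) x) + B sinh(sqrt(12) x).
Fixed left endpoint y(0) = 1 ⇒ A = 1.
The right endpoint x = 3 is free, so the natural (transversality) condition is ∂L/∂y' |_{x=3} = 0, i.e. y'(3) = 0.
Compute y'(x) = A k sinh(k x) + B k cosh(k x), so
    y'(3) = A k sinh(k·3) + B k cosh(k·3) = 0
    ⇒ B = −A tanh(k·3) = − tanh(sqrt(12)·3).
Therefore the extremal is
    y(x) = cosh(sqrt(12) x) − tanh(sqrt(12)·3) sinh(sqrt(12) x).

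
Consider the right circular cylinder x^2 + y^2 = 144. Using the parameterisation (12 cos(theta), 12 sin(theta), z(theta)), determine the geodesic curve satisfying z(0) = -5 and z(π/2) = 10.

Parameterise the cylinder of radius R = 12 as
    r(θ) = (12 cos θ, 12 sin θ, z(θ)).
The arc-length element is
    ds = sqrt(144 + (dz/dθ)^2) dθ,
so the Lagrangian is L = sqrt(144 + z'^2).
L depends on z' only, not on z or θ, so ∂L/∂z = 0 and
    ∂L/∂z' = z' / sqrt(144 + z'^2).
The Euler-Lagrange equation gives
    d/dθ( z' / sqrt(144 + z'^2) ) = 0,
so z' is constant. Integrating once:
    z(θ) = a θ + b,
a helix on the cylinder (a straight line when the cylinder is unrolled). The constants a, b are determined by the endpoint conditions.
With endpoint conditions z(0) = -5 and z(π/2) = 10: from z(0) = b we get b = -5, and a·π/2 + -5 = 10 gives a = 30/π, so
    z(θ) = (30/π) θ − 5.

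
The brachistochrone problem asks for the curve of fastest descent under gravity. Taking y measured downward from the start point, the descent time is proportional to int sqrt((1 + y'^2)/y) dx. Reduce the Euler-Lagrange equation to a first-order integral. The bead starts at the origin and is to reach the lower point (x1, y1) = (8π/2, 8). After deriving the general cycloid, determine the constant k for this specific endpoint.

The Lagrangian L = sqrt((1 + y'^2) / y) has no explicit x dependence, so the Beltrami identity applies:
    L − y' ∂L/∂y' = C.
Compute ∂L/∂y' = y' / sqrt(y (1 + y'^2)).
Substitute:
    sqrt((1 + y'^2)/y) − y'·y' / sqrt(y (1 + y'^2))
    = (1 + y'^2) / sqrt(y (1 + y'^2)) − y'^2 / sqrt(y (1 + y'^2))
    = 1 / sqrt(y (1 + y'^2)) = C.
Squaring and rearranging gives the first integral
    y (1 + y'^2) = 1/C^2 =: k   (constant).
Solving this first-order ODE by the substitution
    y = (k/2)(1 − cos θ)
yields the cycloid parameterisation
    x(θ) = (k/2)(θ − sin θ),   y(θ) = (k/2)(1 − cos θ).
The constant k is fixed by the endpoint condition.
Now fit the given lower endpoint (x1, y1) = (8π/2, 8). At the bottom of the first arch (θ = π), the parametric equations give
    y(π) = (k/2)(1 − cos π) = k,
    x(π) = (k/2)(π − sin π) = kπ/2.
Matching y(π) = 8 gives k = 8, consistent with x(π) = 8π/2. Therefore the specific cycloid is
    x(θ) = (8/2)(θ − sin θ),   y(θ) = (8/2)(1 − cos θ).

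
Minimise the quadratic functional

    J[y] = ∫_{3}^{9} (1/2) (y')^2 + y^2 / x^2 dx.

The Lagrangian is L = (1/2) (y')^2 + y^2 / x^2.
Compute ∂L/∂y = 2y/x^2, ∂L/∂y' = y'.
The Euler-Lagrange equation d/dx(∂L/∂y') − ∂L/∂y = 0 reduces to
    y'' − 2/x^2 · y = 0  (x > 0).
Its general solution is
    y(x) = A x^2 + B / x,
with A, B fixed by the endpoint conditions.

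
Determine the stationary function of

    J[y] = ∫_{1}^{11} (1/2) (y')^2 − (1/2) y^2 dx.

The Lagrangian is L = (1/2) (y')^2 − (1/2) y^2.
Compute ∂L/∂y = -y, ∂L/∂y' = y'.
The Euler-Lagrange equation d/dx(∂L/∂y') − ∂L/∂y = 0 reduces to
    y'' + y = 0.
Its general solution is
    y(x) = A sin(x) + B cos(x),
with A, B fixed by the endpoint conditions.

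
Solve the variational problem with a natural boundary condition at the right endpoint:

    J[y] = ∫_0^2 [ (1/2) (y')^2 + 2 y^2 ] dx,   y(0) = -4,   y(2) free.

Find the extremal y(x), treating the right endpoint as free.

The Lagrangian L = (1/2) (y')^2 + 2 y^2 gives
    ∂L/∂y = 4 y,   ∂L/∂y' = y'.
Euler-Lagrange: y'' − 4 y = 0.
With k = 2, the general solution is
    y(x) = A cosh(2 x) + B sinh(2 x).
Fixed left endpoint y(0) = -4 ⇒ A = -4.
The right endpoint x = 2 is free, so the natural (transversality) condition is ∂L/∂y' |_{x=2} = 0, i.e. y'(2) = 0.
Compute y'(x) = A k sinh(k x) + B k cosh(k x), so
    y'(2) = A k sinh(k·2) + B k cosh(k·2) = 0
    ⇒ B = −A tanh(k·2) = 4 tanh(2·2).
Therefore the extremal is
    y(x) = −4 cosh(2 x) + 4 tanh(2·2) sinh(2 x).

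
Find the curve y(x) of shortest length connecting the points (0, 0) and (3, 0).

Arc-length functional: J[y] = ∫ sqrt(1 + (y')^2) dx.
Lagrangian L = sqrt(1 + (y')^2) has no explicit y dependence, so ∂L/∂y = 0 and the Euler-Lagrange equation gives
    d/dx( y' / sqrt(1 + (y')^2) ) = 0  ⇒  y' / sqrt(1 + (y')^2) = const.
Hence y' is constant, so y(x) is affine.
Fitting the endpoints (0, 0) and (3, 0):
    slope m = (0 − 0) / (3 − 0) = 0,
    intercept c = 0 − m·0 = 0.
Extremal: y(x) = 0.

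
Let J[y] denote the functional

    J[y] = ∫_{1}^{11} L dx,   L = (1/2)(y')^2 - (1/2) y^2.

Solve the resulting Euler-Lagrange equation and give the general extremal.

The Lagrangian is L = (1/2)(y')^2 - (1/2) y^2.
∂L/∂y = -y.
∂L/∂y' = y'.
The Euler-Lagrange equation d/dx(∂L/∂y') − ∂L/∂y = 0 becomes:
    y'' + y = 0
General solution: y(x) = A sin(x) + B cos(x), where A and B are arbitrary constants fixed by the endpoint conditions.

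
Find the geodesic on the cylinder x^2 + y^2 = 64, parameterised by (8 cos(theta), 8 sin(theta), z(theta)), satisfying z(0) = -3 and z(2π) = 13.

Parameterise the cylinder of radius R = 8 as
    r(θ) = (8 cos θ, 8 sin θ, z(θ)).
The arc-length element is
    ds = sqrt(64 + (dz/dθ)^2) dθ,
so the Lagrangian is L = sqrt(64 + z'^2).
L depends on z' only, not on z or θ, so ∂L/∂z = 0 and
    ∂L/∂z' = z' / sqrt(64 + z'^2).
The Euler-Lagrange equation gives
    d/dθ( z' / sqrt(64 + z'^2) ) = 0,
so z' is constant. Integrating once:
    z(θ) = a θ + b,
a helix on the cylinder (a straight line when the cylinder is unrolled). The constants a, b are determined by the endpoint conditions.
With endpoint conditions z(0) = -3 and z(2π) = 13: from z(0) = b we get b = -3, and a·2π + -3 = 13 gives a = 8/π, so
    z(θ) = (8/π) θ − 3.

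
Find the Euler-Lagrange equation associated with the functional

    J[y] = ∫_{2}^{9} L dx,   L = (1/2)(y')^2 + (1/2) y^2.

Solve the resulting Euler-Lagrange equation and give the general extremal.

The Lagrangian is L = (1/2)(y')^2 + (1/2) y^2.
∂L/∂y = y.
∂L/∂y' = y'.
The Euler-Lagrange equation d/dx(∂L/∂y') − ∂L/∂y = 0 becomes:
    y'' - y = 0
General solution: y(x) = A e^x + B e^(-x), where A and B are arbitrary constants fixed by the endpoint conditions.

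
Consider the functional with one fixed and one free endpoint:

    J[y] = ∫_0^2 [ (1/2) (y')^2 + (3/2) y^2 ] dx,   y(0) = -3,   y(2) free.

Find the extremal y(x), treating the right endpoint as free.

The Lagrangian L = (1/2) (y')^2 + (3/2) y^2 gives
    ∂L/∂y = 3 y,   ∂L/∂y' = y'.
Euler-Lagrange: y'' − 3 y = 0.
With k = sqrt(3), the general solution is
    y(x) = A cosh(sqrt(3) x) + B sinh(sqrt(3) x).
Fixed left endpoint y(0) = -3 ⇒ A = -3.
The right endpoint x = 2 is free, so the natural (transversality) condition is ∂L/∂y' |_{x=2} = 0, i.e. y'(2) = 0.
Compute y'(x) = A k sinh(k x) + B k cosh(k x), so
    y'(2) = A k sinh(k·2) + B k cosh(k·2) = 0
    ⇒ B = −A tanh(k·2) = 3 tanh(sqrt(3)·2).
Therefore the extremal is
    y(x) = −3 cosh(sqrt(3) x) + 3 tanh(sqrt(3)·2) sinh(sqrt(3) x).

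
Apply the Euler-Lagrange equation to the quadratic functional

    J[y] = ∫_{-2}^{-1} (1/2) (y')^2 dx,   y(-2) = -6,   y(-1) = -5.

The Lagrangian is L = (1/2) (y')^2.
Compute ∂L/∂y = 0, ∂L/∂y' = y'.
The Euler-Lagrange equation d/dx(∂L/∂y') − ∂L/∂y = 0 reduces to
    y'' = 0.
Its general solution is
    y(x) = A x + B,
with A, B fixed by the endpoint conditions.
Applying the endpoint conditions y(-2) = -6 and y(-1) = -5: solve A·-2 + B = -6 and A·-1 + B = -5. Subtracting gives A(-1 − -2) = -5 − -6, so A = 1, and B = -6 − A·-2 = -4. Therefore
    y(x) = x - 4.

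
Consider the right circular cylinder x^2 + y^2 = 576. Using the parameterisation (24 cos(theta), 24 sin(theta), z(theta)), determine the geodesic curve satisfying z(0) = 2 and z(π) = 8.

Parameterise the cylinder of radius R = 24 as
    r(θ) = (24 cos θ, 24 sin θ, z(θ)).
The arc-length element is
    ds = sqrt(576 + (dz/dθ)^2) dθ,
so the Lagrangian is L = sqrt(576 + z'^2).
L depends on z' only, not on z or θ, so ∂L/∂z = 0 and
    ∂L/∂z' = z' / sqrt(576 + z'^2).
The Euler-Lagrange equation gives
    d/dθ( z' / sqrt(576 + z'^2) ) = 0,
so z' is constant. Integrating once:
    z(θ) = a θ + b,
a helix on the cylinder (a straight line when the cylinder is unrolled). The constants a, b are determined by the endpoint conditions.
With endpoint conditions z(0) = 2 and z(π) = 8: from z(0) = b we get b = 2, and a·π + 2 = 8 gives a = 6/π, so
    z(θ) = (6/π) θ + 2.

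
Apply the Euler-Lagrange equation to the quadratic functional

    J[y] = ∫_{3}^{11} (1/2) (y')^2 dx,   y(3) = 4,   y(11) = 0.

The Lagrangian is L = (1/2) (y')^2.
Compute ∂L/∂y = 0, ∂L/∂y' = y'.
The Euler-Lagrange equation d/dx(∂L/∂y') − ∂L/∂y = 0 reduces to
    y'' = 0.
Its general solution is
    y(x) = A x + B,
with A, B fixed by the endpoint conditions.
Applying the endpoint conditions y(3) = 4 and y(11) = 0: solve A·3 + B = 4 and A·11 + B = 0. Subtracting gives A(11 − 3) = 0 − 4, so A = -1/2, and B = 4 − A·3 = 11/2. Therefore
    y(x) = (-1/2) x + 11/2.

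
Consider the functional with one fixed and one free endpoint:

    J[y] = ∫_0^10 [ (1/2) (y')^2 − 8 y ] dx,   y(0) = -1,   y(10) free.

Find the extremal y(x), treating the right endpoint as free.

The Lagrangian L = (1/2) (y')^2 − 8 y gives
    ∂L/∂y = −8,   ∂L/∂y' = y'.
Euler-Lagrange: d/dx(y') − (−8) = 0, i.e. y'' + 8 = 0, so
    y(x) = −(8/2) x^2 + C1 x + C2.
Fixed left endpoint y(0) = -1 ⇒ C2 = -1.
The right endpoint x = 10 is free, so the natural (transversality) condition is ∂L/∂y' |_{x=10} = 0, i.e. y'(10) = 0.
Compute y'(x) = −8 x + C1, so y'(10) = −80 + C1 = 0 ⇒ C1 = 80.
Therefore the extremal is
    y(x) = −4 x^2 + 80 x − 1.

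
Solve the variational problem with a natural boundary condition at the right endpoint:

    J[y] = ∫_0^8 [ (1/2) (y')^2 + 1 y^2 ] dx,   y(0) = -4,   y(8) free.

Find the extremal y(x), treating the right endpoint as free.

The Lagrangian L = (1/2) (y')^2 + 1 y^2 gives
    ∂L/∂y = 2 y,   ∂L/∂y' = y'.
Euler-Lagrange: y'' − 2 y = 0.
With k = sqrt(2), the general solution is
    y(x) = A cosh(sqrt(2) x) + B sinh(sqrt(2) x).
Fixed left endpoint y(0) = -4 ⇒ A = -4.
The right endpoint x = 8 is free, so the natural (transversality) condition is ∂L/∂y' |_{x=8} = 0, i.e. y'(8) = 0.
Compute y'(x) = A k sinh(k x) + B k cosh(k x), so
    y'(8) = A k sinh(k·8) + B k cosh(k·8) = 0
    ⇒ B = −A tanh(k·8) = 4 tanh(sqrt(2)·8).
Therefore the extremal is
    y(x) = −4 cosh(sqrt(2) x) + 4 tanh(sqrt(2)·8) sinh(sqrt(2) x).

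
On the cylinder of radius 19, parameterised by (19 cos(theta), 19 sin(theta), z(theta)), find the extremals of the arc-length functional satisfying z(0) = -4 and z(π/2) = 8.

Parameterise the cylinder of radius R = 19 as
    r(θ) = (19 cos θ, 19 sin θ, z(θ)).
The arc-length element is
    ds = sqrt(361 + (dz/dθ)^2) dθ,
so the Lagrangian is L = sqrt(361 + z'^2).
L depends on z' only, not on z or θ, so ∂L/∂z = 0 and
    ∂L/∂z' = z' / sqrt(361 + z'^2).
The Euler-Lagrange equation gives
    d/dθ( z' / sqrt(361 + z'^2) ) = 0,
so z' is constant. Integrating once:
    z(θ) = a θ + b,
a helix on the cylinder (a straight line when the cylinder is unrolled). The constants a, b are determined by the endpoint conditions.
With endpoint conditions z(0) = -4 and z(π/2) = 8: from z(0) = b we get b = -4, and a·π/2 + -4 = 8 gives a = 24/π, so
    z(θ) = (24/π) θ − 4.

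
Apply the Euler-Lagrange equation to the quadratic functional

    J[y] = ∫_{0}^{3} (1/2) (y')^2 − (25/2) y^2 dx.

The Lagrangian is L = (1/2) (y')^2 − (25/2) y^2.
Compute ∂L/∂y = -25y, ∂L/∂y' = y'.
The Euler-Lagrange equation d/dx(∂L/∂y') − ∂L/∂y = 0 reduces to
    y'' + 25 y = 0.
Its general solution is
    y(x) = A sin(5x) + B cos(5x),
with A, B fixed by the endpoint conditions.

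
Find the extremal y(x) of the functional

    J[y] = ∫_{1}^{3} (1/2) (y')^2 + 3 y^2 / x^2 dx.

The Lagrangian is L = (1/2) (y')^2 + 3 y^2 / x^2.
Compute ∂L/∂y = 6y/x^2, ∂L/∂y' = y'.
The Euler-Lagrange equation d/dx(∂L/∂y') − ∂L/∂y = 0 reduces to
    y'' − 6/x^2 · y = 0  (x > 0).
Its general solution is
    y(x) = A x^3 + B x^(-2),
with A, B fixed by the endpoint conditions.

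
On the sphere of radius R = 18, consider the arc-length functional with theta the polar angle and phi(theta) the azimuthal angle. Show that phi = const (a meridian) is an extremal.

On the sphere of radius R = 18 with spherical coordinates (θ, φ), the induced metric is
    ds^2 = 324(dθ^2 + sin^2(θ) dφ^2).
Using θ as the parameter, the arc-length functional becomes
    J[φ] = ∫ 18 sqrt(1 + sin^2(θ) (dφ/dθ)^2) dθ.
So L = 18 sqrt(1 + sin^2(θ) φ'^2). Compute
    ∂L/∂φ = 0  (L has no explicit φ dependence),
    ∂L/∂φ' = 18 sin^2(θ) φ' / sqrt(1 + sin^2(θ) φ'^2).
For the candidate φ(θ) = c (constant), φ' = 0, so ∂L/∂φ' evaluated along the candidate vanishes, and ∂L/∂φ is identically zero. Hence
    d/dθ(∂L/∂φ') − ∂L/∂φ = 0
is satisfied. Therefore meridians φ = const are extremals of arc length — they are geodesics on the sphere.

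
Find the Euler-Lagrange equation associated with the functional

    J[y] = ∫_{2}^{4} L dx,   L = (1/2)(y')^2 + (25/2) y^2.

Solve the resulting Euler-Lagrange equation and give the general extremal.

The Lagrangian is L = (1/2)(y')^2 + (25/2) y^2.
∂L/∂y = 25y.
∂L/∂y' = y'.
The Euler-Lagrange equation d/dx(∂L/∂y') − ∂L/∂y = 0 becomes:
    y'' - 25 y = 0
General solution: y(x) = A e^(5x) + B e^(-5x), where A and B are arbitrary constants fixed by the endpoint conditions.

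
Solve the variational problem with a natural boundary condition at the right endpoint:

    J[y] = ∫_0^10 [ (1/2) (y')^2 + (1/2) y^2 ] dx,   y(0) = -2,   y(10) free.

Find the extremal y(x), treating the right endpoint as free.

The Lagrangian L = (1/2) (y')^2 + (1/2) y^2 gives
    ∂L/∂y = 1 y,   ∂L/∂y' = y'.
Euler-Lagrange: y'' − y = 0.
With k = 1, the general solution is
    y(x) = A cosh(x) + B sinh(x).
Fixed left endpoint y(0) = -2 ⇒ A = -2.
The right endpoint x = 10 is free, so the natural (transversality) condition is ∂L/∂y' |_{x=10} = 0, i.e. y'(10) = 0.
Compute y'(x) = A k sinh(k x) + B k cosh(k x), so
    y'(10) = A k sinh(k·10) + B k cosh(k·10) = 0
    ⇒ B = −A tanh(k·10) = 2 tanh(1·10).
Therefore the extremal is
    y(x) = −2 cosh(1 x) + 2 tanh(1·10) sinh(1 x).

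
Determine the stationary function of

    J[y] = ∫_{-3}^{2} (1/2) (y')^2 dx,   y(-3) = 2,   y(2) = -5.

The Lagrangian is L = (1/2) (y')^2.
Compute ∂L/∂y = 0, ∂L/∂y' = y'.
The Euler-Lagrange equation d/dx(∂L/∂y') − ∂L/∂y = 0 reduces to
    y'' = 0.
Its general solution is
    y(x) = A x + B,
with A, B fixed by the endpoint conditions.
Applying the endpoint conditions y(-3) = 2 and y(2) = -5: solve A·-3 + B = 2 and A·2 + B = -5. Subtracting gives A(2 − -3) = -5 − 2, so A = -7/5, and B = 2 − A·-3 = -11/5. Therefore
    y(x) = (-7/5) x - 11/5.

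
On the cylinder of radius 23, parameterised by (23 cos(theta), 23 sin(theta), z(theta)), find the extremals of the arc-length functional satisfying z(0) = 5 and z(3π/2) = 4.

Parameterise the cylinder of radius R = 23 as
    r(θ) = (23 cos θ, 23 sin θ, z(θ)).
The arc-length element is
    ds = sqrt(529 + (dz/dθ)^2) dθ,
so the Lagrangian is L = sqrt(529 + z'^2).
L depends on z' only, not on z or θ, so ∂L/∂z = 0 and
    ∂L/∂z' = z' / sqrt(529 + z'^2).
The Euler-Lagrange equation gives
    d/dθ( z' / sqrt(529 + z'^2) ) = 0,
so z' is constant. Integrating once:
    z(θ) = a θ + b,
a helix on the cylinder (a straight line when the cylinder is unrolled). The constants a, b are determined by the endpoint conditions.
With endpoint conditions z(0) = 5 and z(3π/2) = 4: from z(0) = b we get b = 5, and a·3π/2 + 5 = 4 gives a = -2/(3π), so
    z(θ) = (-2/(3π)) θ + 5.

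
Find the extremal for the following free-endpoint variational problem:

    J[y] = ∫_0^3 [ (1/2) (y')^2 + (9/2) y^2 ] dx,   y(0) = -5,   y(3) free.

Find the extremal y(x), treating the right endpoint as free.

The Lagrangian L = (1/2) (y')^2 + (9/2) y^2 gives
    ∂L/∂y = 9 y,   ∂L/∂y' = y'.
Euler-Lagrange: y'' − 9 y = 0.
With k = 3, the general solution is
    y(x) = A cosh(3 x) + B sinh(3 x).
Fixed left endpoint y(0) = -5 ⇒ A = -5.
The right endpoint x = 3 is free, so the natural (transversality) condition is ∂L/∂y' |_{x=3} = 0, i.e. y'(3) = 0.
Compute y'(x) = A k sinh(k x) + B k cosh(k x), so
    y'(3) = A k sinh(k·3) + B k cosh(k·3) = 0
    ⇒ B = −A tanh(k·3) = 5 tanh(3·3).
Therefore the extremal is
    y(x) = −5 cosh(3 x) + 5 tanh(3·3) sinh(3 x).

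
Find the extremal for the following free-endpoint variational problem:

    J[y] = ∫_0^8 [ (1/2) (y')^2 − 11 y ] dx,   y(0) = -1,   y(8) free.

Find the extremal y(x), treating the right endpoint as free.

The Lagrangian L = (1/2) (y')^2 − 11 y gives
    ∂L/∂y = −11,   ∂L/∂y' = y'.
Euler-Lagrange: d/dx(y') − (−11) = 0, i.e. y'' + 11 = 0, so
    y(x) = −(11/2) x^2 + C1 x + C2.
Fixed left endpoint y(0) = -1 ⇒ C2 = -1.
The right endpoint x = 8 is free, so the natural (transversality) condition is ∂L/∂y' |_{x=8} = 0, i.e. y'(8) = 0.
Compute y'(x) = −11 x + C1, so y'(8) = −88 + C1 = 0 ⇒ C1 = 88.
Therefore the extremal is
    y(x) = −(11/2) x^2 + 88 x − 1.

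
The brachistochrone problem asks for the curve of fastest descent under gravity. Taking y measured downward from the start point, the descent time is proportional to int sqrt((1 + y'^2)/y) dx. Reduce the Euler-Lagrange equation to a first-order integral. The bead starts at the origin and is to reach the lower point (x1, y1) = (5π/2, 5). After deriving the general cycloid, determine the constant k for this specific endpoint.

The Lagrangian L = sqrt((1 + y'^2) / y) has no explicit x dependence, so the Beltrami identity applies:
    L − y' ∂L/∂y' = C.
Compute ∂L/∂y' = y' / sqrt(y (1 + y'^2)).
Substitute:
    sqrt((1 + y'^2)/y) − y'·y' / sqrt(y (1 + y'^2))
    = (1 + y'^2) / sqrt(y (1 + y'^2)) − y'^2 / sqrt(y (1 + y'^2))
    = 1 / sqrt(y (1 + y'^2)) = C.
Squaring and rearranging gives the first integral
    y (1 + y'^2) = 1/C^2 =: k   (constant).
Solving this first-order ODE by the substitution
    y = (k/2)(1 − cos θ)
yields the cycloid parameterisation
    x(θ) = (k/2)(θ − sin θ),   y(θ) = (k/2)(1 − cos θ).
The constant k is fixed by the endpoint condition.
Now fit the given lower endpoint (x1, y1) = (5π/2, 5). At the bottom of the first arch (θ = π), the parametric equations give
    y(π) = (k/2)(1 − cos π) = k,
    x(π) = (k/2)(π − sin π) = kπ/2.
Matching y(π) = 5 gives k = 5, consistent with x(π) = 5π/2. Therefore the specific cycloid is
    x(θ) = (5/2)(θ − sin θ),   y(θ) = (5/2)(1 − cos θ).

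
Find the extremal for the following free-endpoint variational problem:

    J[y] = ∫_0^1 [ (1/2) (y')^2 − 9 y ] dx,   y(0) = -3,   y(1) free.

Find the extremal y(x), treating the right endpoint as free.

The Lagrangian L = (1/2) (y')^2 − 9 y gives
    ∂L/∂y = −9,   ∂L/∂y' = y'.
Euler-Lagrange: d/dx(y') − (−9) = 0, i.e. y'' + 9 = 0, so
    y(x) = −(9/2) x^2 + C1 x + C2.
Fixed left endpoint y(0) = -3 ⇒ C2 = -3.
The right endpoint x = 1 is free, so the natural (transversality) condition is ∂L/∂y' |_{x=1} = 0, i.e. y'(1) = 0.
Compute y'(x) = −9 x + C1, so y'(1) = −9 + C1 = 0 ⇒ C1 = 9.
Therefore the extremal is
    y(x) = −(9/2) x^2 + 9 x − 3.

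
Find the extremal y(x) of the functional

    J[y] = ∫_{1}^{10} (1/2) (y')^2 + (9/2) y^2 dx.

The Lagrangian is L = (1/2) (y')^2 + (9/2) y^2.
Compute ∂L/∂y = 9y, ∂L/∂y' = y'.
The Euler-Lagrange equation d/dx(∂L/∂y') − ∂L/∂y = 0 reduces to
    y'' − 9 y = 0.
Its general solution is
    y(x) = A e^(3x) + B e^(−3x),
with A, B fixed by the endpoint conditions.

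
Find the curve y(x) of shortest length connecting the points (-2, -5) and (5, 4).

Arc-length functional: J[y] = ∫ sqrt(1 + (y')^2) dx.
Lagrangian L = sqrt(1 + (y')^2) has no explicit y dependence, so ∂L/∂y = 0 and the Euler-Lagrange equation gives
    d/dx( y' / sqrt(1 + (y')^2) ) = 0  ⇒  y' / sqrt(1 + (y')^2) = const.
Hence y' is constant, so y(x) is affine.
Fitting the endpoints (-2, -5) and (5, 4):
    slope m = (4 − (-5)) / (5 − (-2)) = 9/7,
    intercept c = (-5) − m·(-2) = -17/7.
Extremal: y(x) = (9/7) x - 17/7.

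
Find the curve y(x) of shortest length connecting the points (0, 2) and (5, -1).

Arc-length functional: J[y] = ∫ sqrt(1 + (y')^2) dx.
Lagrangian L = sqrt(1 + (y')^2) has no explicit y dependence, so ∂L/∂y = 0 and the Euler-Lagrange equation gives
    d/dx( y' / sqrt(1 + (y')^2) ) = 0  ⇒  y' / sqrt(1 + (y')^2) = const.
Hence y' is constant, so y(x) is affine.
Fitting the endpoints (0, 2) and (5, -1):
    slope m = ((-1) − 2) / (5 − 0) = -3/5,
    intercept c = 2 − m·0 = 2.
Extremal: y(x) = (-3/5) x + 2.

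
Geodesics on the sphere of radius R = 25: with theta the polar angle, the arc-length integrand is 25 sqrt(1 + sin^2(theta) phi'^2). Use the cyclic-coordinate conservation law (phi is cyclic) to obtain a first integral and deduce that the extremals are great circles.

On the sphere of radius R = 25 with spherical coordinates (θ, φ), the induced metric is
    ds^2 = 625(dθ^2 + sin^2(θ) dφ^2).
Parameterise by θ; the arc-length functional is
    J[φ] = ∫ 25 sqrt(1 + sin^2(θ) (dφ/dθ)^2) dθ,
so L = 25 sqrt(1 + sin^2(θ) φ'^2). Compute
    ∂L/∂φ = 0  (L has no explicit φ dependence),
    ∂L/∂φ' = 25 sin^2(θ) φ' / sqrt(1 + sin^2(θ) φ'^2).
Since ∂L/∂φ = 0, the Euler-Lagrange equation
    d/dθ(∂L/∂φ') − ∂L/∂φ = 0
reduces to d/dθ(∂L/∂φ') = 0, i.e. the momentum conjugate to φ is conserved:
    25 sin^2(θ) φ' / sqrt(1 + sin^2(θ) φ'^2) = C.
The overall factor of 25 is constant, so dividing through gives Clairaut's relation sin^2(θ) φ' / sqrt(1 + sin^2(θ) φ'^2) = C' (with C' = C/25). Solving for φ' and integrating gives the great-circle family
    cot(θ) = A cos(φ − φ_0),
i.e. the intersection of the sphere with a plane through the origin. The two constants A and φ_0 (equivalently C and one phase) are fixed by the two endpoint conditions.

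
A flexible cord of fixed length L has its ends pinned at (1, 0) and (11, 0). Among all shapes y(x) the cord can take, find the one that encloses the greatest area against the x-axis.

Set up the augmented Lagrangian using a multiplier λ for the length constraint:
    F(y, y') = y − λ sqrt(1 + y'^2).
F has no explicit x dependence, so the Beltrami identity yields a first integral
    F − y' ∂F/∂y' = C.
Compute ∂F/∂y' = −λ y' / sqrt(1 + y'^2). Then
    y − λ sqrt(1 + y'^2) + λ y'^2 / sqrt(1 + y'^2) = C
    ⇒  y − λ / sqrt(1 + y'^2) = C.
Solving for y' and integrating gives
    (x − a)^2 + (y − b)^2 = λ^2,
a circular arc of radius λ. The constants a, b are determined by the endpoint conditions y(1) = y(11) = 0, and λ is fixed implicitly by the length constraint
    ∫_{1}^{11} sqrt(1 + y'^2) dx = L.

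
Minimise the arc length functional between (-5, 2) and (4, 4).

Arc-length functional: J[y] = ∫ sqrt(1 + (y')^2) dx.
Lagrangian L = sqrt(1 + (y')^2) has no explicit y dependence, so ∂L/∂y = 0 and the Euler-Lagrange equation gives
    d/dx( y' / sqrt(1 + (y')^2) ) = 0  ⇒  y' / sqrt(1 + (y')^2) = const.
Hence y' is constant, so y(x) is affine.
Fitting the endpoints (-5, 2) and (4, 4):
    slope m = (4 − 2) / (4 − (-5)) = 2/9,
    intercept c = 2 − m·(-5) = 28/9.
Extremal: y(x) = (2/9) x + 28/9.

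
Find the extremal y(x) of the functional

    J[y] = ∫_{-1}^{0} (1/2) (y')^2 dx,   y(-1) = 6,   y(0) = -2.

The Lagrangian is L = (1/2) (y')^2.
Compute ∂L/∂y = 0, ∂L/∂y' = y'.
The Euler-Lagrange equation d/dx(∂L/∂y') − ∂L/∂y = 0 reduces to
    y'' = 0.
Its general solution is
    y(x) = A x + B,
with A, B fixed by the endpoint conditions.
Applying the endpoint conditions y(-1) = 6 and y(0) = -2: solve A·-1 + B = 6 and A·0 + B = -2. Subtracting gives A(0 − -1) = -2 − 6, so A = -8, and B = 6 − A·-1 = -2. Therefore
    y(x) = -8 x - 2.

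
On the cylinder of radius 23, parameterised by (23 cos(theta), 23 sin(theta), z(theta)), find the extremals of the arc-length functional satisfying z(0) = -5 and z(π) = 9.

Parameterise the cylinder of radius R = 23 as
    r(θ) = (23 cos θ, 23 sin θ, z(θ)).
The arc-length element is
    ds = sqrt(529 + (dz/dθ)^2) dθ,
so the Lagrangian is L = sqrt(529 + z'^2).
L depends on z' only, not on z or θ, so ∂L/∂z = 0 and
    ∂L/∂z' = z' / sqrt(529 + z'^2).
The Euler-Lagrange equation gives
    d/dθ( z' / sqrt(529 + z'^2) ) = 0,
so z' is constant. Integrating once:
    z(θ) = a θ + b,
a helix on the cylinder (a straight line when the cylinder is unrolled). The constants a, b are determined by the endpoint conditions.
With endpoint conditions z(0) = -5 and z(π) = 9: from z(0) = b we get b = -5, and a·π + -5 = 9 gives a = 14/π, so
    z(θ) = (14/π) θ − 5.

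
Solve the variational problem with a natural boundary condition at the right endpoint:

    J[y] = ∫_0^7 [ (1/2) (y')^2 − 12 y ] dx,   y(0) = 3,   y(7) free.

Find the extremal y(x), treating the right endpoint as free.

The Lagrangian L = (1/2) (y')^2 − 12 y gives
    ∂L/∂y = −12,   ∂L/∂y' = y'.
Euler-Lagrange: d/dx(y') − (−12) = 0, i.e. y'' + 12 = 0, so
    y(x) = −(12/2) x^2 + C1 x + C2.
Fixed left endpoint y(0) = 3 ⇒ C2 = 3.
The right endpoint x = 7 is free, so the natural (transversality) condition is ∂L/∂y' |_{x=7} = 0, i.e. y'(7) = 0.
Compute y'(x) = −12 x + C1, so y'(7) = −84 + C1 = 0 ⇒ C1 = 84.
Therefore the extremal is
    y(x) = −6 x^2 + 84 x + 3.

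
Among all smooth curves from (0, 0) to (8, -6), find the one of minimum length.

Arc-length functional: J[y] = ∫ sqrt(1 + (y')^2) dx.
Lagrangian L = sqrt(1 + (y')^2) has no explicit y dependence, so ∂L/∂y = 0 and the Euler-Lagrange equation gives
    d/dx( y' / sqrt(1 + (y')^2) ) = 0  ⇒  y' / sqrt(1 + (y')^2) = const.
Hence y' is constant, so y(x) is affine.
Fitting the endpoints (0, 0) and (8, -6):
    slope m = ((-6) − 0) / (8 − 0) = -3/4,
    intercept c = 0 − m·0 = 0.
Extremal: y(x) = (-3/4) x.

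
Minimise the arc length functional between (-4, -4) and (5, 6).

Arc-length functional: J[y] = ∫ sqrt(1 + (y')^2) dx.
Lagrangian L = sqrt(1 + (y')^2) has no explicit y dependence, so ∂L/∂y = 0 and the Euler-Lagrange equation gives
    d/dx( y' / sqrt(1 + (y')^2) ) = 0  ⇒  y' / sqrt(1 + (y')^2) = const.
Hence y' is constant, so y(x) is affine.
Fitting the endpoints (-4, -4) and (5, 6):
    slope m = (6 − (-4)) / (5 − (-4)) = 10/9,
    intercept c = (-4) − m·(-4) = 4/9.
Extremal: y(x) = (10/9) x + 4/9.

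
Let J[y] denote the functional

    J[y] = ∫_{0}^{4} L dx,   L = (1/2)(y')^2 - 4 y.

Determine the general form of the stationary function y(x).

The Lagrangian is L = (1/2)(y')^2 - 4 y.
∂L/∂y = -4.
∂L/∂y' = y'.
The Euler-Lagrange equation d/dx(∂L/∂y') − ∂L/∂y = 0 becomes:
    y'' + 4 = 0
General solution: y(x) = -2 x^2 + A x + B, where A and B are arbitrary constants fixed by the endpoint conditions.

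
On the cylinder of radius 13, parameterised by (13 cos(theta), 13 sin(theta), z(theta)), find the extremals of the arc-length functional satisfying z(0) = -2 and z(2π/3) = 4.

Parameterise the cylinder of radius R = 13 as
    r(θ) = (13 cos θ, 13 sin θ, z(θ)).
The arc-length element is
    ds = sqrt(169 + (dz/dθ)^2) dθ,
so the Lagrangian is L = sqrt(169 + z'^2).
L depends on z' only, not on z or θ, so ∂L/∂z = 0 and
    ∂L/∂z' = z' / sqrt(169 + z'^2).
The Euler-Lagrange equation gives
    d/dθ( z' / sqrt(169 + z'^2) ) = 0,
so z' is constant. Integrating once:
    z(θ) = a θ + b,
a helix on the cylinder (a straight line when the cylinder is unrolled). The constants a, b are determined by the endpoint conditions.
With endpoint conditions z(0) = -2 and z(2π/3) = 4: from z(0) = b we get b = -2, and a·2π/3 + -2 = 4 gives a = 9/π, so
    z(θ) = (9/π) θ − 2.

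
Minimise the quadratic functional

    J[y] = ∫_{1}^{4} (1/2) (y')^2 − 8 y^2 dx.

The Lagrangian is L = (1/2) (y')^2 − 8 y^2.
Compute ∂L/∂y = -16y, ∂L/∂y' = y'.
The Euler-Lagrange equation d/dx(∂L/∂y') − ∂L/∂y = 0 reduces to
    y'' + 16 y = 0.
Its general solution is
    y(x) = A sin(4x) + B cos(4x),
with A, B fixed by the endpoint conditions.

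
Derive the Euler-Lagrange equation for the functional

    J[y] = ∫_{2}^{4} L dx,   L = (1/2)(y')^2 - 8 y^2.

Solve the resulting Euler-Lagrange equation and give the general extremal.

The Lagrangian is L = (1/2)(y')^2 - 8 y^2.
∂L/∂y = -16y.
∂L/∂y' = y'.
The Euler-Lagrange equation d/dx(∂L/∂y') − ∂L/∂y = 0 becomes:
    y'' + 16 y = 0
General solution: y(x) = A sin(4x) + B cos(4x), where A and B are arbitrary constants fixed by the endpoint conditions.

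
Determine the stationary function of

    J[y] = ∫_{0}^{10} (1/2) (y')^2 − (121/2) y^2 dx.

The Lagrangian is L = (1/2) (y')^2 − (121/2) y^2.
Compute ∂L/∂y = -121y, ∂L/∂y' = y'.
The Euler-Lagrange equation d/dx(∂L/∂y') − ∂L/∂y = 0 reduces to
    y'' + 121 y = 0.
Its general solution is
    y(x) = A sin(11x) + B cos(11x),
with A, B fixed by the endpoint conditions.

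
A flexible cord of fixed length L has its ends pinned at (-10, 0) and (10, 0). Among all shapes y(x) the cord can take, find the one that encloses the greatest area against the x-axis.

Set up the augmented Lagrangian using a multiplier λ for the length constraint:
    F(y, y') = y − λ sqrt(1 + y'^2).
F has no explicit x dependence, so the Beltrami identity yields a first integral
    F − y' ∂F/∂y' = C.
Compute ∂F/∂y' = −λ y' / sqrt(1 + y'^2). Then
    y − λ sqrt(1 + y'^2) + λ y'^2 / sqrt(1 + y'^2) = C
    ⇒  y − λ / sqrt(1 + y'^2) = C.
Solving for y' and integrating gives
    (x − a)^2 + (y − b)^2 = λ^2,
a circular arc of radius λ. The constants a, b are determined by the endpoint conditions y(-10) = y(10) = 0, and λ is fixed implicitly by the length constraint
    ∫_{-10}^{10} sqrt(1 + y'^2) dx = L.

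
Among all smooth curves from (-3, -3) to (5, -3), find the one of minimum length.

Arc-length functional: J[y] = ∫ sqrt(1 + (y')^2) dx.
Lagrangian L = sqrt(1 + (y')^2) has no explicit y dependence, so ∂L/∂y = 0 and the Euler-Lagrange equation gives
    d/dx( y' / sqrt(1 + (y')^2) ) = 0  ⇒  y' / sqrt(1 + (y')^2) = const.
Hence y' is constant, so y(x) is affine.
Fitting the endpoints (-3, -3) and (5, -3):
    slope m = ((-3) − (-3)) / (5 − (-3)) = 0,
    intercept c = (-3) − m·(-3) = -3.
Extremal: y(x) = -3.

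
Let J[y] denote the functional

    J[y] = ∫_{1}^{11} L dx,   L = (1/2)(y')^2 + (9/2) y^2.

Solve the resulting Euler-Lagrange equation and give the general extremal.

The Lagrangian is L = (1/2)(y')^2 + (9/2) y^2.
∂L/∂y = 9y.
∂L/∂y' = y'.
The Euler-Lagrange equation d/dx(∂L/∂y') − ∂L/∂y = 0 becomes:
    y'' - 9 y = 0
General solution: y(x) = A e^(3x) + B e^(-3x), where A and B are arbitrary constants fixed by the endpoint conditions.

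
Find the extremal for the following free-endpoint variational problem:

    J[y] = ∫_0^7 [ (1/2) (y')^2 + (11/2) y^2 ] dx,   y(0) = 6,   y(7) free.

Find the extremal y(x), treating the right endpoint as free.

The Lagrangian L = (1/2) (y')^2 + (11/2) y^2 gives
    ∂L/∂y = 11 y,   ∂L/∂y' = y'.
Euler-Lagrange: y'' − 11 y = 0.
With k = sqrt(11), the general solution is
    y(x) = A cosh(sqrt(11) x) + B sinh(sqrt(11) x).
Fixed left endpoint y(0) = 6 ⇒ A = 6.
The right endpoint x = 7 is free, so the natural (transversality) condition is ∂L/∂y' |_{x=7} = 0, i.e. y'(7) = 0.
Compute y'(x) = A k sinh(k x) + B k cosh(k x), so
    y'(7) = A k sinh(k·7) + B k cosh(k·7) = 0
    ⇒ B = −A tanh(k·7) = − 6 tanh(sqrt(11)·7).
Therefore the extremal is
    y(x) = 6 cosh(sqrt(11) x) − 6 tanh(sqrt(11)·7) sinh(sqrt(11) x).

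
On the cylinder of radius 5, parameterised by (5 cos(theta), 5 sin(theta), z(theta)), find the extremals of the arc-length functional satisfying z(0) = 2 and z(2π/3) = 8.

Parameterise the cylinder of radius R = 5 as
    r(θ) = (5 cos θ, 5 sin θ, z(θ)).
The arc-length element is
    ds = sqrt(25 + (dz/dθ)^2) dθ,
so the Lagrangian is L = sqrt(25 + z'^2).
L depends on z' only, not on z or θ, so ∂L/∂z = 0 and
    ∂L/∂z' = z' / sqrt(25 + z'^2).
The Euler-Lagrange equation gives
    d/dθ( z' / sqrt(25 + z'^2) ) = 0,
so z' is constant. Integrating once:
    z(θ) = a θ + b,
a helix on the cylinder (a straight line when the cylinder is unrolled). The constants a, b are determined by the endpoint conditions.
With endpoint conditions z(0) = 2 and z(2π/3) = 8: from z(0) = b we get b = 2, and a·2π/3 + 2 = 8 gives a = 9/π, so
    z(θ) = (9/π) θ + 2.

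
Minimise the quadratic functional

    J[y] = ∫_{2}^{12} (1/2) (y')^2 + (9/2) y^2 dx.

The Lagrangian is L = (1/2) (y')^2 + (9/2) y^2.
Compute ∂L/∂y = 9y, ∂L/∂y' = y'.
The Euler-Lagrange equation d/dx(∂L/∂y') − ∂L/∂y = 0 reduces to
    y'' − 9 y = 0.
Its general solution is
    y(x) = A e^(3x) + B e^(−3x),
with A, B fixed by the endpoint conditions.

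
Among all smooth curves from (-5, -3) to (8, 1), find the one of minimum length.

Arc-length functional: J[y] = ∫ sqrt(1 + (y')^2) dx.
Lagrangian L = sqrt(1 + (y')^2) has no explicit y dependence, so ∂L/∂y = 0 and the Euler-Lagrange equation gives
    d/dx( y' / sqrt(1 + (y')^2) ) = 0  ⇒  y' / sqrt(1 + (y')^2) = const.
Hence y' is constant, so y(x) is affine.
Fitting the endpoints (-5, -3) and (8, 1):
    slope m = (1 − (-3)) / (8 − (-5)) = 4/13,
    intercept c = (-3) − m·(-5) = -19/13.
Extremal: y(x) = (4/13) x - 19/13.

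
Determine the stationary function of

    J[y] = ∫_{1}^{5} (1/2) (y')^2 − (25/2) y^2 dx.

The Lagrangian is L = (1/2) (y')^2 − (25/2) y^2.
Compute ∂L/∂y = -25y, ∂L/∂y' = y'.
The Euler-Lagrange equation d/dx(∂L/∂y') − ∂L/∂y = 0 reduces to
    y'' + 25 y = 0.
Its general solution is
    y(x) = A sin(5x) + B cos(5x),
with A, B fixed by the endpoint conditions.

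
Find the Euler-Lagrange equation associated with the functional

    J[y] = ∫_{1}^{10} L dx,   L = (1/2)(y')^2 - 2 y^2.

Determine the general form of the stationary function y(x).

The Lagrangian is L = (1/2)(y')^2 - 2 y^2.
∂L/∂y = -4y.
∂L/∂y' = y'.
The Euler-Lagrange equation d/dx(∂L/∂y') − ∂L/∂y = 0 becomes:
    y'' + 4 y = 0
General solution: y(x) = A sin(2x) + B cos(2x), where A and B are arbitrary constants fixed by the endpoint conditions.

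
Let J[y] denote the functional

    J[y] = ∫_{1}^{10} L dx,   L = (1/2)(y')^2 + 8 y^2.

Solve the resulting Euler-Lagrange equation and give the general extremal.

The Lagrangian is L = (1/2)(y')^2 + 8 y^2.
∂L/∂y = 16y.
∂L/∂y' = y'.
The Euler-Lagrange equation d/dx(∂L/∂y') − ∂L/∂y = 0 becomes:
    y'' - 16 y = 0
General solution: y(x) = A e^(4x) + B e^(-4x), where A and B are arbitrary constants fixed by the endpoint conditions.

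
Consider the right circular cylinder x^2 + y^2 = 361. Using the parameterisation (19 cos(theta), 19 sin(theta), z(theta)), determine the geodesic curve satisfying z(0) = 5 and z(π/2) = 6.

Parameterise the cylinder of radius R = 19 as
    r(θ) = (19 cos θ, 19 sin θ, z(θ)).
The arc-length element is
    ds = sqrt(361 + (dz/dθ)^2) dθ,
so the Lagrangian is L = sqrt(361 + z'^2).
L depends on z' only, not on z or θ, so ∂L/∂z = 0 and
    ∂L/∂z' = z' / sqrt(361 + z'^2).
The Euler-Lagrange equation gives
    d/dθ( z' / sqrt(361 + z'^2) ) = 0,
so z' is constant. Integrating once:
    z(θ) = a θ + b,
a helix on the cylinder (a straight line when the cylinder is unrolled). The constants a, b are determined by the endpoint conditions.
With endpoint conditions z(0) = 5 and z(π/2) = 6: from z(0) = b we get b = 5, and a·π/2 + 5 = 6 gives a = 2/π, so
    z(θ) = (2/π) θ + 5.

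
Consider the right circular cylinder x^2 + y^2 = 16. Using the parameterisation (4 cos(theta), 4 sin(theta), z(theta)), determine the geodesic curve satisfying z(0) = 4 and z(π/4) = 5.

Parameterise the cylinder of radius R = 4 as
    r(θ) = (4 cos θ, 4 sin θ, z(θ)).
The arc-length element is
    ds = sqrt(16 + (dz/dθ)^2) dθ,
so the Lagrangian is L = sqrt(16 + z'^2).
L depends on z' only, not on z or θ, so ∂L/∂z = 0 and
    ∂L/∂z' = z' / sqrt(16 + z'^2).
The Euler-Lagrange equation gives
    d/dθ( z' / sqrt(16 + z'^2) ) = 0,
so z' is constant. Integrating once:
    z(θ) = a θ + b,
a helix on the cylinder (a straight line when the cylinder is unrolled). The constants a, b are determined by the endpoint conditions.
With endpoint conditions z(0) = 4 and z(π/4) = 5: from z(0) = b we get b = 4, and a·π/4 + 4 = 5 gives a = 4/π, so
    z(θ) = (4/π) θ + 4.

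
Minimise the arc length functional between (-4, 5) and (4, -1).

Arc-length functional: J[y] = ∫ sqrt(1 + (y')^2) dx.
Lagrangian L = sqrt(1 + (y')^2) has no explicit y dependence, so ∂L/∂y = 0 and the Euler-Lagrange equation gives
    d/dx( y' / sqrt(1 + (y')^2) ) = 0  ⇒  y' / sqrt(1 + (y')^2) = const.
Hence y' is constant, so y(x) is affine.
Fitting the endpoints (-4, 5) and (4, -1):
    slope m = ((-1) − 5) / (4 − (-4)) = -3/4,
    intercept c = 5 − m·(-4) = 2.
Extremal: y(x) = (-3/4) x + 2.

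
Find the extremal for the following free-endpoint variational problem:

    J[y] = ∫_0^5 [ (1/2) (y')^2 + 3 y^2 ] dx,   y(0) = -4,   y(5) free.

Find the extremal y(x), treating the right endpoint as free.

The Lagrangian L = (1/2) (y')^2 + 3 y^2 gives
    ∂L/∂y = 6 y,   ∂L/∂y' = y'.
Euler-Lagrange: y'' − 6 y = 0.
With k = sqrt(6), the general solution is
    y(x) = A cosh(sqrt(6) x) + B sinh(sqrt(6) x).
Fixed left endpoint y(0) = -4 ⇒ A = -4.
The right endpoint x = 5 is free, so the natural (transversality) condition is ∂L/∂y' |_{x=5} = 0, i.e. y'(5) = 0.
Compute y'(x) = A k sinh(k x) + B k cosh(k x), so
    y'(5) = A k sinh(k·5) + B k cosh(k·5) = 0
    ⇒ B = −A tanh(k·5) = 4 tanh(sqrt(6)·5).
Therefore the extremal is
    y(x) = −4 cosh(sqrt(6) x) + 4 tanh(sqrt(6)·5) sinh(sqrt(6) x).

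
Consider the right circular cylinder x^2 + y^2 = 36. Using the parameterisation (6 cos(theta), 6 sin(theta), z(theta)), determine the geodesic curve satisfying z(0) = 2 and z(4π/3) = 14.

Parameterise the cylinder of radius R = 6 as
    r(θ) = (6 cos θ, 6 sin θ, z(θ)).
The arc-length element is
    ds = sqrt(36 + (dz/dθ)^2) dθ,
so the Lagrangian is L = sqrt(36 + z'^2).
L depends on z' only, not on z or θ, so ∂L/∂z = 0 and
    ∂L/∂z' = z' / sqrt(36 + z'^2).
The Euler-Lagrange equation gives
    d/dθ( z' / sqrt(36 + z'^2) ) = 0,
so z' is constant. Integrating once:
    z(θ) = a θ + b,
a helix on the cylinder (a straight line when the cylinder is unrolled). The constants a, b are determined by the endpoint conditions.
With endpoint conditions z(0) = 2 and z(4π/3) = 14: from z(0) = b we get b = 2, and a·4π/3 + 2 = 14 gives a = 9/π, so
    z(θ) = (9/π) θ + 2.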